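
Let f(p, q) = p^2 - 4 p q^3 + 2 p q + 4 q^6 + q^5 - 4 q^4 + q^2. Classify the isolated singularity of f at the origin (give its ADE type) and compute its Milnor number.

Type A_{4}, Milnor number mu = 4.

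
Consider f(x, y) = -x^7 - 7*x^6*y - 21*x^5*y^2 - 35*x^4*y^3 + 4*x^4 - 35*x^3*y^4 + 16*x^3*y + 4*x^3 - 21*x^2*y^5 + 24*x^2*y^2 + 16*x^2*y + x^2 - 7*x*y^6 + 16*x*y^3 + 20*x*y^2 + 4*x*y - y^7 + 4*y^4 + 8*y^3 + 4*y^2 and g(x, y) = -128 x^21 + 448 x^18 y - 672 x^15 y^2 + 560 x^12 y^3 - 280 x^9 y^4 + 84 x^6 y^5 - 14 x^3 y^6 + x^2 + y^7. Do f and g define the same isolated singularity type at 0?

Yes.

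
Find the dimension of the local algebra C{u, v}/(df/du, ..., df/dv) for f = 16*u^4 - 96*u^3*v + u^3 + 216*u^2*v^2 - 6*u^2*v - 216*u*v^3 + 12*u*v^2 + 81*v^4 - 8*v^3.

The Hessian of f at 0 has rank 0. Corank 2; j^3 = (u - 2*v)^3 is a perfect cube, so E-series; the 4-jet and mu = 6 give E_6.

6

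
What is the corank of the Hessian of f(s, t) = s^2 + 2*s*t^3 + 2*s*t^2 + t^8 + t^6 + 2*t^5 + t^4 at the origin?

1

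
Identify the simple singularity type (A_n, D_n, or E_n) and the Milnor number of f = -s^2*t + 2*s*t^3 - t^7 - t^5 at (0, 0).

Type D8, Milnor number mu = 8.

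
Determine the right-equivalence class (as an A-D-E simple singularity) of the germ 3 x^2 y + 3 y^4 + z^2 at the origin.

The Hessian of f at 0 is [[0, 0, 0], [0, 0, 0], [0, 0, 2]] with rank 1, so corank 2. A Groebner basis of the Jacobian ideal J(f) in C{x,y,z} is {x^3, x^2/4 + y^3, x*y, z}; counting standard monomials gives mu = 5. Corank 2; j^3 = 3*x^2*y has shape L^2 M (L != M), so D-series; mu = 5 gives D_5.

D_5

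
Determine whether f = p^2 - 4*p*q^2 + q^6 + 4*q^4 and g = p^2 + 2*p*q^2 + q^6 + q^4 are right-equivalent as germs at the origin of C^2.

The Hessian of f at 0 has rank 1. Corank 1: A-series; mu = 5 gives A_5. The Hessian of g at 0 has rank 1. Corank 1: A-series; mu = 5 gives A_5. Both have type A_5, hence right-equivalent.

Yes.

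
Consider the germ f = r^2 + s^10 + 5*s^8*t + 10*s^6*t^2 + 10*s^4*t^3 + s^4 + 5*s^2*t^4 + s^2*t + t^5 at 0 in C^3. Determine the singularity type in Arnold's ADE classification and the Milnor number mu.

Type D_6, Milnor number mu = 6.

The Hessian of f at 0 is [[0, 0, 0], [0, 0, 0], [0, 0, 2]] with rank 1, so corank 2. A Groebner basis of the Jacobian ideal J(f) in C{s,t,r} is {s^2/5 + t^4, s^3, s*t, r}; counting standard monomials gives mu = 6. Corank 2; j^3 = s^2*t has shape L^2 M (L != M), so D-series; mu = 6 gives D_6.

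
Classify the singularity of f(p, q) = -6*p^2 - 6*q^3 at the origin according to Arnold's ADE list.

A_2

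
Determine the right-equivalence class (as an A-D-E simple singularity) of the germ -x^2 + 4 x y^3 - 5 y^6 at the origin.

The Hessian of f at 0 is [[-2, 0], [0, 0]] with rank 1, so corank 1. A Groebner basis of the Jacobian ideal J(f) in C{x,y} is {x*y^2, -x/2 + y^3, x^2}; counting standard monomials gives mu = 5. Corank 1: A-series; mu = 5 gives A_5.

A5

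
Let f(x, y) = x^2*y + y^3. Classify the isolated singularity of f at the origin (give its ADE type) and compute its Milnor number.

Type D_4, Milnor number mu = 4.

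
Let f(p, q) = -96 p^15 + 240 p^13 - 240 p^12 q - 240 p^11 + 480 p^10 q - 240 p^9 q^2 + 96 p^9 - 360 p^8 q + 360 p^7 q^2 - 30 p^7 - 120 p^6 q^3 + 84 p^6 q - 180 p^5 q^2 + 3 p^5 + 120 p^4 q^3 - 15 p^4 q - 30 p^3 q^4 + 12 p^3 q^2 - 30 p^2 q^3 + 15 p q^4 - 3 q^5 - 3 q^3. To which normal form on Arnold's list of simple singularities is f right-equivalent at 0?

The Hessian of f at 0 has rank 0. Corank 2; j^3 = -3*q^3 is a perfect cube, so E-series; the 5-jet and mu = 8 give E_8.

E8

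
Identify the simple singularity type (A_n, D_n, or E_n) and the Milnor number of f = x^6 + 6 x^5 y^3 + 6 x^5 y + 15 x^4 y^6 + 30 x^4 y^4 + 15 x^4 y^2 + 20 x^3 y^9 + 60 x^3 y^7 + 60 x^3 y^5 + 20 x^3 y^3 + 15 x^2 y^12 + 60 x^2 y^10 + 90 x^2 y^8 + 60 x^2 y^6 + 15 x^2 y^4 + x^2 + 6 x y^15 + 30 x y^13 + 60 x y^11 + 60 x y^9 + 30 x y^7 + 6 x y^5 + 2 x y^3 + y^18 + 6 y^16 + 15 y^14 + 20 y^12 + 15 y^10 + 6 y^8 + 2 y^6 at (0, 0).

Type A_5, Milnor number mu = 5.

The Hessian of f at 0 has rank 1. Corank 1: A-series; mu = 5 gives A_5.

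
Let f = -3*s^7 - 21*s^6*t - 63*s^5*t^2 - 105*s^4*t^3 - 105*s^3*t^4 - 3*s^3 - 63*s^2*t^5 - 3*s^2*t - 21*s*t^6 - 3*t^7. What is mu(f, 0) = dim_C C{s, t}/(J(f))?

The Hessian of f at 0 is [[0, 0], [0, 0]] with rank 0, so corank 2. A Groebner basis of the Jacobian ideal J(f) in C{s,t} is {-s*t/7 + t^6, s*t^2, s^2 + s*t}; counting standard monomials gives mu = 8. Corank 2; j^3 = -3*s^2*(s + t) has shape L^2 M (L != M), so D-series; mu = 8 gives D_8.

8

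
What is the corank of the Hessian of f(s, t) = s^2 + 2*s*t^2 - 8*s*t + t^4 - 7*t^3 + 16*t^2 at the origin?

1

Hessian at 0 has rank 1.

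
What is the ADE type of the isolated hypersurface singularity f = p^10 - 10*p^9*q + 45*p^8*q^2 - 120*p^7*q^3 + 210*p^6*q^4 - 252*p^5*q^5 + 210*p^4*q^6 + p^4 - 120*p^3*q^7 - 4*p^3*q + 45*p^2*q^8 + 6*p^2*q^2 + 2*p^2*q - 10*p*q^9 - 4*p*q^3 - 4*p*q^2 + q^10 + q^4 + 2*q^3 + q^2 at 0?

A9

The Hessian of f at 0 has rank 1. Corank 1: A-series; mu = 9 gives A_9.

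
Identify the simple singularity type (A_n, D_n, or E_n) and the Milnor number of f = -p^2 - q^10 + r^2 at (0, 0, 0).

The Hessian of f at 0 has rank 2. Corank 1: A-series; mu = 9 gives A_9.

Type A_{9}, Milnor number mu = 9.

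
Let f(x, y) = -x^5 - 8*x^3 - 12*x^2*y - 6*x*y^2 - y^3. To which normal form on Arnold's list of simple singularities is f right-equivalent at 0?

E_8

The Hessian of f at 0 has rank 0. Corank 2; j^3 = -(2*x + y)^3 is a perfect cube, so E-series; the 5-jet and mu = 8 give E_8.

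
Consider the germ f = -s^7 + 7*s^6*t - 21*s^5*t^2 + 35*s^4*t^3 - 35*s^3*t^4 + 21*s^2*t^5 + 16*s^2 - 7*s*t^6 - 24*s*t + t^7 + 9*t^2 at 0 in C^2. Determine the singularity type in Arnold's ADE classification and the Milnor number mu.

Type A_{6}, Milnor number mu = 6.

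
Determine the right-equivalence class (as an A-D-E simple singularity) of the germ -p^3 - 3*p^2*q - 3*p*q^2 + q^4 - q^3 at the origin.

The Hessian of f at 0 has rank 0. Corank 2; j^3 = -(p + q)^3 is a perfect cube, so E-series; the 4-jet and mu = 6 give E_6.

E_{6}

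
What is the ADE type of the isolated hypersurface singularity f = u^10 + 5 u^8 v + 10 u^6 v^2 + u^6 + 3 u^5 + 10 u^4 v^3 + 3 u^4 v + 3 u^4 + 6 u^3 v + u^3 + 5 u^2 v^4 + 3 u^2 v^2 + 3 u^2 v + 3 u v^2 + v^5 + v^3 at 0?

E_8

The Hessian of f at 0 is [[0, 0], [0, 0]] with rank 0, so corank 2. A Groebner basis of the Jacobian ideal J(f) in C{u,v} is {u^2/4 + u*v^3 + u*v^2/2 + u*v/2 + v^3/2 + v^2/4, v^4, u^3 + 3*u^2/2 + 3*u*v + v^3 + 3*v^2/2, u^2*v - u^2/2 + u*v^2 - u*v - v^2/2}; counting standard monomials gives mu = 8. Corank 2; j^3 = (u + v)^3 is a perfect cube, so E-series; the 5-jet and mu = 8 give E_8.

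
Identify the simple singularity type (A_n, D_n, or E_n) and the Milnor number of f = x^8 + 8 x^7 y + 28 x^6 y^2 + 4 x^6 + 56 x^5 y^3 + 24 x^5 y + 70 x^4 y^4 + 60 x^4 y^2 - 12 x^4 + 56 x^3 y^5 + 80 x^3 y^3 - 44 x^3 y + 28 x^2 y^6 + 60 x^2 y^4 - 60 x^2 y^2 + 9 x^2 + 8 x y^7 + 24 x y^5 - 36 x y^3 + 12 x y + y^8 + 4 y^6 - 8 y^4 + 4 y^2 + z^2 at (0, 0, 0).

The Hessian of f at 0 is [[18, 12, 0], [12, 8, 0], [0, 0, 2]] with rank 2, so corank 1. A Groebner basis of the Jacobian ideal J(f) in C{x,y,z} is {729*x^2/2 + 891*x*y/2 + y^4 + 135*y^2, x^3 - 6*x + 4*y^3/9 - 4*y, x^2*y + 6*x - 16*y^3/27 + 4*y, x*y^2 - 9*x/2 + 7*y^3/9 - 3*y, z}; counting standard monomials gives mu = 7. Corank 1: A-series; mu = 7 gives A_7.

Type A7, Milnor number mu = 7.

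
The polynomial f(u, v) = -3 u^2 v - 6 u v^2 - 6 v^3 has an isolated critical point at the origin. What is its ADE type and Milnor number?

The Hessian of f at 0 is [[0, 0], [0, 0]] with rank 0, so corank 2. A Groebner basis of the Jacobian ideal J(f) in C{u,v} is {v^3, u^2 + 2*v^2, u*v + v^2}; counting standard monomials gives mu = 4. Corank 2; j^3 = -3*v*(u^2 + 2*u*v + 2*v^2) splits into three distinct lines over C (the quadratic factor has nonzero discriminant), so D_4.

Type D_4, Milnor number mu = 4.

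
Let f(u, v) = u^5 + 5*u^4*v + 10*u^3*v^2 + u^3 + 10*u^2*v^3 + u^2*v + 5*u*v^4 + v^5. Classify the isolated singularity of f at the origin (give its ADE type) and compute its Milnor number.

Type D_6, Milnor number mu = 6.

The Hessian of f at 0 is [[0, 0], [0, 0]] with rank 0, so corank 2. A Groebner basis of the Jacobian ideal J(f) in C{u,v} is {-u*v/5 + v^4, u*v^2, u^2 + u*v}; counting standard monomials gives mu = 6. Corank 2; j^3 = u^2*(u + v) has shape L^2 M (L != M), so D-series; mu = 6 gives D_6.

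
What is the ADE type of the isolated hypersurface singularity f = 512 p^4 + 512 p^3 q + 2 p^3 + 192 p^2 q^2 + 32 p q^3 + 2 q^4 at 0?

The Hessian of f at 0 has rank 0. Corank 2; j^3 = 2*p^3 is a perfect cube, so E-series; the 4-jet and mu = 6 give E_6.

E6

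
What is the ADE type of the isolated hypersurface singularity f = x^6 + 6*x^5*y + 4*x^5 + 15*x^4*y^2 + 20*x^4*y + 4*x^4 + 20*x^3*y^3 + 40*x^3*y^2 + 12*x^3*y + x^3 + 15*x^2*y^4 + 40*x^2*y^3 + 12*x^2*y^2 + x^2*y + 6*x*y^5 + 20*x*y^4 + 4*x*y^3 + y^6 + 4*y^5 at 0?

D7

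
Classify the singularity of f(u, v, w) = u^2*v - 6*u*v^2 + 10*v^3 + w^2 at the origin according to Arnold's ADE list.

The Hessian of f at 0 is [[0, 0, 0], [0, 0, 0], [0, 0, 2]] with rank 1, so corank 2. A Groebner basis of the Jacobian ideal J(f) in C{u,v,w} is {v^3, u^2 - 6*v^2, u*v - 3*v^2, w}; counting standard monomials gives mu = 4. Corank 2; j^3 = v*(u^2 - 6*u*v + 10*v^2) splits into three distinct lines over C (the quadratic factor has nonzero discriminant), so D_4.

D4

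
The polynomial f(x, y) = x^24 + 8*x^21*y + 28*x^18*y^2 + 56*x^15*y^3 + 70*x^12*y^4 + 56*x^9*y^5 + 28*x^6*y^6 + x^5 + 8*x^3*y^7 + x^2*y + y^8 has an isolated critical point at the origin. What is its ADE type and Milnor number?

Type D_9, Milnor number mu = 9.

The Hessian of f at 0 is [[0, 0], [0, 0]] with rank 0, so corank 2. A Groebner basis of the Jacobian ideal J(f) in C{x,y} is {x^2/8 + y^7, x^3, x*y}; counting standard monomials gives mu = 9. Corank 2; j^3 = x^2*y has shape L^2 M (L != M), so D-series; mu = 9 gives D_9.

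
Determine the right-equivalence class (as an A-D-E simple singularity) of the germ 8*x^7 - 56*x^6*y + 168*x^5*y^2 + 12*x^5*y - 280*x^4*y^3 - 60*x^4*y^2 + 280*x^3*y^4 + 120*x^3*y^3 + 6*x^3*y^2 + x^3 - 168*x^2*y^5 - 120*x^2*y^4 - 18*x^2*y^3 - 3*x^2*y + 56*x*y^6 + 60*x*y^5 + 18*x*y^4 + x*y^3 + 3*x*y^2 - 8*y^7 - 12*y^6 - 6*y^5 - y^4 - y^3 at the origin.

E_7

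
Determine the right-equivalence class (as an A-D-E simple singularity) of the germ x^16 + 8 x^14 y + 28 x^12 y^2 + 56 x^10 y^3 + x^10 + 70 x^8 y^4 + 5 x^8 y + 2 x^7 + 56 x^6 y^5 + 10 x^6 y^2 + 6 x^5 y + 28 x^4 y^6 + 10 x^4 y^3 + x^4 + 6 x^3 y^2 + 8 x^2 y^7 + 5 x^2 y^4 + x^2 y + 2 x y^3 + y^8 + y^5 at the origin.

The Hessian of f at 0 has rank 0. Corank 2; j^3 = x^2*y has shape L^2 M (L != M), so D-series; mu = 9 gives D_9.

D_{9}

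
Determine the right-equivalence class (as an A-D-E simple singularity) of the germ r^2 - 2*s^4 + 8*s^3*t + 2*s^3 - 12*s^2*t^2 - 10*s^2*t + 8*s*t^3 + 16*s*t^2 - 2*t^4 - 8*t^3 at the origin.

D5

The Hessian of f at 0 has rank 1. Corank 2; j^3 = 2*(s - 2*t)^2*(s - t) has shape L^2 M (L != M), so D-series; mu = 5 gives D_5.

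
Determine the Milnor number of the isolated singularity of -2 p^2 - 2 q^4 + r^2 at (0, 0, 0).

3

The Hessian of f at 0 has rank 2. Corank 1: A-series; mu = 3 gives A_3.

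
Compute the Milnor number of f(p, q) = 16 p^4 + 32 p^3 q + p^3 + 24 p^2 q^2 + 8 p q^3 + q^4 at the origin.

6

The Hessian of f at 0 has rank 0. Corank 2; j^3 = p^3 is a perfect cube, so E-series; the 4-jet and mu = 6 give E_6.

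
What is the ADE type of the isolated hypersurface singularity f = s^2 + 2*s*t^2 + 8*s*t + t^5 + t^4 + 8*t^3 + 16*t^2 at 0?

A_{4}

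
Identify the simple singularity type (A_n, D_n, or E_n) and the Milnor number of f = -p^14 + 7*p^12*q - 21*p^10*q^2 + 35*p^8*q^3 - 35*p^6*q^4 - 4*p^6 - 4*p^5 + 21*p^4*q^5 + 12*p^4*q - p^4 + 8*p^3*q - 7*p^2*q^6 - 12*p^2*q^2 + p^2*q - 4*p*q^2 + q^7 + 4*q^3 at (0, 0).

Type D8, Milnor number mu = 8.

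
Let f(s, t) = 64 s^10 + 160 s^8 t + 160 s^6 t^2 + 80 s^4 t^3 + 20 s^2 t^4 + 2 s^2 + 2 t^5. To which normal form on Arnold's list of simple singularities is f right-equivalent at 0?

A_{4}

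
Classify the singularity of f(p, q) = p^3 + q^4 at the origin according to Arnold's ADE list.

E_6

The Hessian of f at 0 has rank 0. Corank 2; j^3 = p^3 is a perfect cube, so E-series; the 4-jet and mu = 6 give E_6.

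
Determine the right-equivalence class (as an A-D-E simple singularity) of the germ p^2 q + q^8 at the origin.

D_9

The Hessian of f at 0 is [[0, 0], [0, 0]] with rank 0, so corank 2. A Groebner basis of the Jacobian ideal J(f) in C{p,q} is {p^2/8 + q^7, p^3, p*q}; counting standard monomials gives mu = 9. Corank 2; j^3 = p^2*q has shape L^2 M (L != M), so D-series; mu = 9 gives D_9.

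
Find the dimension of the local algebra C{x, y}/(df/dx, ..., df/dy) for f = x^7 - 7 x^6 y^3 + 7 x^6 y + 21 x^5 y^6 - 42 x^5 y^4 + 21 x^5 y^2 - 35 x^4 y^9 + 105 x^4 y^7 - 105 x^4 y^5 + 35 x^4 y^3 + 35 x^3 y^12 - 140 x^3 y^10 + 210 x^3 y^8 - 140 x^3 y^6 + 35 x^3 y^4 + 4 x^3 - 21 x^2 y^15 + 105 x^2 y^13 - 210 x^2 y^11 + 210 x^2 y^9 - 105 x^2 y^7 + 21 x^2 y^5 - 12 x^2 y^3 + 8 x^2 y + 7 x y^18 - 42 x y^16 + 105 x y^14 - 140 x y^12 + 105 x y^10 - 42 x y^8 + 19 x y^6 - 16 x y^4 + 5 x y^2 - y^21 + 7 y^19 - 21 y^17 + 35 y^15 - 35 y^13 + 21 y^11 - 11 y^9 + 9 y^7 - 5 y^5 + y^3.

8

The Hessian of f at 0 is [[0, 0], [0, 0]] with rank 0, so corank 2. A Groebner basis of the Jacobian ideal J(f) in C{x,y} is {-263*x^2/249 + x*y^3 - 277*x*y/498 - 7*y^2/498, 14*x^2/249 - 235*x*y/249 + y^4 - 121*y^2/249, x^3 - 3*x*y^2/4 - y^3/4, x^2*y + x*y^2 + y^3/4}; counting standard monomials gives mu = 8. Corank 2; j^3 = (x + y)*(2*x + y)^2 has shape L^2 M (L != M), so D-series; mu = 8 gives D_8.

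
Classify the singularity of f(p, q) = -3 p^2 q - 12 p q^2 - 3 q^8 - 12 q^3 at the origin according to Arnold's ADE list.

The Hessian of f at 0 is [[0, 0], [0, 0]] with rank 0, so corank 2. A Groebner basis of the Jacobian ideal J(f) in C{p,q} is {p^2/8 + q^7 - q^2/2, p^3 + 8*q^3, p*q + 2*q^2}; counting standard monomials gives mu = 9. Corank 2; j^3 = -3*q*(p + 2*q)^2 has shape L^2 M (L != M), so D-series; mu = 9 gives D_9.

D9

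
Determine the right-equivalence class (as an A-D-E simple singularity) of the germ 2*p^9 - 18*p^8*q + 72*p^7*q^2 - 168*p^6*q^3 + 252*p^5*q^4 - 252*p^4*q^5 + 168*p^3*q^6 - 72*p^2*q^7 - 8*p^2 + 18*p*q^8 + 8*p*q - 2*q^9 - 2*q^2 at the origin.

The Hessian of f at 0 has rank 1. Corank 1: A-series; mu = 8 gives A_8.

A_{8}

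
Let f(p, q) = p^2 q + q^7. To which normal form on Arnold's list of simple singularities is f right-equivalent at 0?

D_8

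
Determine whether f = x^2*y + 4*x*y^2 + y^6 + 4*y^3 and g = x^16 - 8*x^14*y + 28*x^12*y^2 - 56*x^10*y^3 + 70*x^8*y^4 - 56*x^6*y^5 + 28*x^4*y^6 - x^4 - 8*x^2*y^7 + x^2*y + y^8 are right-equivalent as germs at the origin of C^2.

No.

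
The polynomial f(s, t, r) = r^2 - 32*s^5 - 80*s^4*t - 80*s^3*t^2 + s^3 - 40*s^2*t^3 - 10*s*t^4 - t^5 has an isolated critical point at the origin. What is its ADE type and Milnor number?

The Hessian of f at 0 has rank 1. Corank 2; j^3 = s^3 is a perfect cube, so E-series; the 5-jet and mu = 8 give E_8.

Type E_8, Milnor number mu = 8.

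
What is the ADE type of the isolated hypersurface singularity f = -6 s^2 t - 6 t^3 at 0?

D4

The Hessian of f at 0 has rank 0. Corank 2; j^3 = -6*t*(s^2 + t^2) splits into three distinct lines over C (the quadratic factor has nonzero discriminant), so D_4.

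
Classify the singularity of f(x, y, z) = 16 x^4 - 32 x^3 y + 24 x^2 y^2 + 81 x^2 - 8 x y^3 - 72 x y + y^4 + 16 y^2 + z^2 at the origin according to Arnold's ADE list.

The Hessian of f at 0 is [[162, -72, 0], [-72, 32, 0], [0, 0, 2]] with rank 2, so corank 1. A Groebner basis of the Jacobian ideal J(f) in C{x,y,z} is {y^3, x - 4*y/9, z}; counting standard monomials gives mu = 3. Corank 1: A-series; mu = 3 gives A_3.

A_3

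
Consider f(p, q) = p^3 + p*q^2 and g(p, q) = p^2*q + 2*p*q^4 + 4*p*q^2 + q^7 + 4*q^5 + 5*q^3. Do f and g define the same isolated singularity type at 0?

Yes.

The Hessian of f at 0 has rank 0. Corank 2; j^3 = p*(p^2 + q^2) splits into three distinct lines over C (the quadratic factor has nonzero discriminant), so D_4. The Hessian of g at 0 has rank 0. Corank 2; j^3 = q*(p^2 + 4*p*q + 5*q^2) splits into three distinct lines over C (the quadratic factor has nonzero discriminant), so D_4. Both have type D_4, hence right-equivalent.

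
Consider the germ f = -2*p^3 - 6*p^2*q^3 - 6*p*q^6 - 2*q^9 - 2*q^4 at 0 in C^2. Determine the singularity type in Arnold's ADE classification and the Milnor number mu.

Type E_{6}, Milnor number mu = 6.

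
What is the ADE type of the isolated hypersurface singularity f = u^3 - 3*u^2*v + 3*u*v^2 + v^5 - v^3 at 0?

E8

The Hessian of f at 0 has rank 0. Corank 2; j^3 = (u - v)^3 is a perfect cube, so E-series; the 5-jet and mu = 8 give E_8.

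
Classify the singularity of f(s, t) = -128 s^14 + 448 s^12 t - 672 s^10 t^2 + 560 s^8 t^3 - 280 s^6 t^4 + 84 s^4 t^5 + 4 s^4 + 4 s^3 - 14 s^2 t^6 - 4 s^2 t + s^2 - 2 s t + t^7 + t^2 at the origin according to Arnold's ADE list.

A6

The Hessian of f at 0 has rank 1. Corank 1: A-series; mu = 6 gives A_6.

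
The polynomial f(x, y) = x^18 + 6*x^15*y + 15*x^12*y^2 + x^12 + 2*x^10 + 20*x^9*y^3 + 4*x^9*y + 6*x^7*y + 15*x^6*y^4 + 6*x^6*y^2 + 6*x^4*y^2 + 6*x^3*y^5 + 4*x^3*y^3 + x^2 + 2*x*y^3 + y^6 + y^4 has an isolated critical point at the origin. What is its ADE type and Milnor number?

The Hessian of f at 0 has rank 1. Corank 1: A-series; mu = 3 gives A_3.

Type A_{3}, Milnor number mu = 3.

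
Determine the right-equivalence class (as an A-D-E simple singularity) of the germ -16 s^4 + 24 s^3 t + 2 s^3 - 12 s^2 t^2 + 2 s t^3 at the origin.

E_{7}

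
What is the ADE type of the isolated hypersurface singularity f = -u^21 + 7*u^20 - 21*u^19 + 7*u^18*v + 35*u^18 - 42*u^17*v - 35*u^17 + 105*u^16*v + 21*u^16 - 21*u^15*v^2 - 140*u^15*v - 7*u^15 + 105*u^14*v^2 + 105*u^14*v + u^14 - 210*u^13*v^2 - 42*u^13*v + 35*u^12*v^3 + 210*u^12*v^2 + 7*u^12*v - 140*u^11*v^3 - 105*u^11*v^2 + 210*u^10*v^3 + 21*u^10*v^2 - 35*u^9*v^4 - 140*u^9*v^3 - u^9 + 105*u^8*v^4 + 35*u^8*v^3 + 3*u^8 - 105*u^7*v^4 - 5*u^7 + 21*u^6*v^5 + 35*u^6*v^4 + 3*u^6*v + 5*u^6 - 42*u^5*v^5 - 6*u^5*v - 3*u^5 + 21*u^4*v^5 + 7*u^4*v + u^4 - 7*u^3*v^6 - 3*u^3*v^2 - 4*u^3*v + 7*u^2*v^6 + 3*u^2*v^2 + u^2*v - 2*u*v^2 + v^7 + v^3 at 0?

The Hessian of f at 0 has rank 0. Corank 2; j^3 = v*(u - v)^2 has shape L^2 M (L != M), so D-series; mu = 8 gives D_8.

D8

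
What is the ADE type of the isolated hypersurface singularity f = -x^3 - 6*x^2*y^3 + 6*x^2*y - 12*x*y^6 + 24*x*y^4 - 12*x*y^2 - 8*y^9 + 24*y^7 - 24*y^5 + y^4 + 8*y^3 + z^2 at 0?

E6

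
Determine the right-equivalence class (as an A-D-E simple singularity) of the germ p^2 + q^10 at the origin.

The Hessian of f at 0 is [[2, 0], [0, 0]] with rank 1, so corank 1. A Groebner basis of the Jacobian ideal J(f) in C{p,q} is {q^9, p}; counting standard monomials gives mu = 9. Corank 1: A-series; mu = 9 gives A_9.

A_9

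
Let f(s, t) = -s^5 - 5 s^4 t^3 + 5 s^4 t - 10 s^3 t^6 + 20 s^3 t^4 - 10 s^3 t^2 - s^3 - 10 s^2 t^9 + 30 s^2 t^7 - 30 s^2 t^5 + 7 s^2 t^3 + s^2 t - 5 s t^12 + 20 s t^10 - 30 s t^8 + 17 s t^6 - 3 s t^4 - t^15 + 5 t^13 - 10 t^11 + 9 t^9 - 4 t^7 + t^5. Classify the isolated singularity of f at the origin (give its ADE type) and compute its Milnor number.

Type D_{6}, Milnor number mu = 6.

The Hessian of f at 0 is [[0, 0], [0, 0]] with rank 0, so corank 2. A Groebner basis of the Jacobian ideal J(f) in C{s,t} is {s*t/6 + t^4, s*t^2, s^2 - 5*s*t/6}; counting standard monomials gives mu = 6. Corank 2; j^3 = -s^2*(s - t) has shape L^2 M (L != M), so D-series; mu = 6 gives D_6.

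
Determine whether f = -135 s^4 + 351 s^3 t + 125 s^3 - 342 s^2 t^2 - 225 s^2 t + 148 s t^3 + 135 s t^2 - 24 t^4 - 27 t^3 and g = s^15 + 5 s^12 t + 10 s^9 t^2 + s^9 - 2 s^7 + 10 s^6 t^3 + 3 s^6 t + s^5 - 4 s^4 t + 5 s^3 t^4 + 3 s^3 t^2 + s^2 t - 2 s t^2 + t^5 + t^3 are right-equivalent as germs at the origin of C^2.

The Hessian of f at 0 has rank 0. Corank 2; j^3 = (5*s - 3*t)^3 is a perfect cube, so E-series; the 4-jet and mu = 7 give E_7. The Hessian of g at 0 has rank 0. Corank 2; j^3 = t*(s - t)^2 has shape L^2 M (L != M), so D-series; mu = 6 gives D_6. f is E_7 but g is D_6, hence not right-equivalent.

No.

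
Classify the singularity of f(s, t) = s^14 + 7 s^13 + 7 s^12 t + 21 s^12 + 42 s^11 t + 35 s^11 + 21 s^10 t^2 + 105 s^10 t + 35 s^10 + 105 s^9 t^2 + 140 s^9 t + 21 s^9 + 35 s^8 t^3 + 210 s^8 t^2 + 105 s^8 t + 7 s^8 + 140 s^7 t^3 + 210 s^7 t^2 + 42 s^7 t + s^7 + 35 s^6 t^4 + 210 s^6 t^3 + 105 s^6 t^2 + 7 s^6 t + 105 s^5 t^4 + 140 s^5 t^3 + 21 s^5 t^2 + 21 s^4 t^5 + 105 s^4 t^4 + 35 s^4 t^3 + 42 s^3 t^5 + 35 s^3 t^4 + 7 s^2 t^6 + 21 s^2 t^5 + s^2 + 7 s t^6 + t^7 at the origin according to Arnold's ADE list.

The Hessian of f at 0 has rank 1. Corank 1: A-series; mu = 6 gives A_6.

A_{6}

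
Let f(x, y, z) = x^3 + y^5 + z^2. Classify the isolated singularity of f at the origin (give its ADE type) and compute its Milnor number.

Type E8, Milnor number mu = 8.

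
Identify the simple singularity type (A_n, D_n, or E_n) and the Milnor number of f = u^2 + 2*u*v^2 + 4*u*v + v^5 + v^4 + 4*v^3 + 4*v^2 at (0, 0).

Type A4, Milnor number mu = 4.

The Hessian of f at 0 has rank 1. Corank 1: A-series; mu = 4 gives A_4.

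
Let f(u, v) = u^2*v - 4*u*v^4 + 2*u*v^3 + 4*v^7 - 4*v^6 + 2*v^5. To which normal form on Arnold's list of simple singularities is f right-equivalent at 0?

D_6

The Hessian of f at 0 has rank 0. Corank 2; j^3 = u^2*v has shape L^2 M (L != M), so D-series; mu = 6 gives D_6.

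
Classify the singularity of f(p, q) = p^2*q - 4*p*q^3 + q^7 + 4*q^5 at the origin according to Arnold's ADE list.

The Hessian of f at 0 is [[0, 0], [0, 0]] with rank 0, so corank 2. A Groebner basis of the Jacobian ideal J(f) in C{p,q} is {p^2*q^2 + 4*p^2/7 - 8*p*q^2/7, p^3 + 8*p^2/7 - 16*p*q^2/7, -p*q/2 + q^3}; counting standard monomials gives mu = 8. Corank 2; j^3 = p^2*q has shape L^2 M (L != M), so D-series; mu = 8 gives D_8.

D_8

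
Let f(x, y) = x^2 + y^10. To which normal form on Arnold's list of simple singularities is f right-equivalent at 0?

A_9

The Hessian of f at 0 is [[2, 0], [0, 0]] with rank 1, so corank 1. A Groebner basis of the Jacobian ideal J(f) in C{x,y} is {y^9, x}; counting standard monomials gives mu = 9. Corank 1: A-series; mu = 9 gives A_9.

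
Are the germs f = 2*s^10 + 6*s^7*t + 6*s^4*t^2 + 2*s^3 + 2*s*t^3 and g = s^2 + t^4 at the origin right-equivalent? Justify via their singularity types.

The Hessian of f at 0 has rank 0. Corank 2; j^3 = 2*s^3 is a perfect cube, so E-series; the 4-jet and mu = 7 give E_7. The Hessian of g at 0 has rank 1. Corank 1: A-series; mu = 3 gives A_3. f is E_7 but g is A_3, hence not right-equivalent.

No.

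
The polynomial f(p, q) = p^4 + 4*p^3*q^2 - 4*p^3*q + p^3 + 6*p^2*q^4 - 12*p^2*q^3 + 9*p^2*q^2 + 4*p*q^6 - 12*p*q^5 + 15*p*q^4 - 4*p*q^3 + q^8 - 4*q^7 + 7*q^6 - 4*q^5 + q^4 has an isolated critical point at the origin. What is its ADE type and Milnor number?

Type E6, Milnor number mu = 6.

The Hessian of f at 0 is [[0, 0], [0, 0]] with rank 0, so corank 2. A Groebner basis of the Jacobian ideal J(f) in C{p,q} is {p^3, p^2*q, p^2/2 + p*q^2, 3*p^2/2 + q^3}; counting standard monomials gives mu = 6. Corank 2; j^3 = p^3 is a perfect cube, so E-series; the 4-jet and mu = 6 give E_6.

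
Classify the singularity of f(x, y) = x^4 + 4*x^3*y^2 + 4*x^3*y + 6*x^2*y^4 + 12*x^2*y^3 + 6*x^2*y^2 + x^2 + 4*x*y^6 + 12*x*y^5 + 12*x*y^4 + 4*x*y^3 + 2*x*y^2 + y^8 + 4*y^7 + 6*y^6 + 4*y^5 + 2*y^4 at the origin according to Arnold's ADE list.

A3

The Hessian of f at 0 is [[2, 0], [0, 0]] with rank 1, so corank 1. A Groebner basis of the Jacobian ideal J(f) in C{x,y} is {x^2, x*y, x + y^2}; counting standard monomials gives mu = 3. Corank 1: A-series; mu = 3 gives A_3.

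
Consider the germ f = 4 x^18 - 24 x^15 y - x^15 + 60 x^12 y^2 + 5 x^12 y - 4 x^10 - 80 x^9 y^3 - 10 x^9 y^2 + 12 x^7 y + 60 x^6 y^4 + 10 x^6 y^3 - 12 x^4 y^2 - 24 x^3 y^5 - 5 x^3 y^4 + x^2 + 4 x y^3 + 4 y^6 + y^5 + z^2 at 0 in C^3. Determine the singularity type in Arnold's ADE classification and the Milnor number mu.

Type A_4, Milnor number mu = 4.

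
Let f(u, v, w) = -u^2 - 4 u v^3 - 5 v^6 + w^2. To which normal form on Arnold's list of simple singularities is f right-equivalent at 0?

A5

The Hessian of f at 0 has rank 2. Corank 1: A-series; mu = 5 gives A_5.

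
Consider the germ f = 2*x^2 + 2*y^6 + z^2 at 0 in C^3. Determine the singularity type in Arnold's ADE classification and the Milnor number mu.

Type A_5, Milnor number mu = 5.

The Hessian of f at 0 has rank 2. Corank 1: A-series; mu = 5 gives A_5.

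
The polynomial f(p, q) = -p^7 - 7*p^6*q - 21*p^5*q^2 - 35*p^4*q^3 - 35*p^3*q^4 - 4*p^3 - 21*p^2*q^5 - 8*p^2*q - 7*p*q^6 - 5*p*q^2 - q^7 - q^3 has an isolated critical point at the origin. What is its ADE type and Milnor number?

The Hessian of f at 0 is [[0, 0], [0, 0]] with rank 0, so corank 2. A Groebner basis of the Jacobian ideal J(f) in C{p,q} is {-128*p*q/7 + q^6 - 64*q^2/7, p*q^2 + q^3/2, p^2 + 3*p*q/2 + q^2/2}; counting standard monomials gives mu = 8. Corank 2; j^3 = -(p + q)*(2*p + q)^2 has shape L^2 M (L != M), so D-series; mu = 8 gives D_8.

Type D8, Milnor number mu = 8.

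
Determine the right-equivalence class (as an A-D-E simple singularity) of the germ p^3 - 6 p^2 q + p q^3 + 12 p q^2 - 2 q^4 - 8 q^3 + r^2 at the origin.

The Hessian of f at 0 has rank 1. Corank 2; j^3 = (p - 2*q)^3 is a perfect cube, so E-series; the 4-jet and mu = 7 give E_7.

E_{7}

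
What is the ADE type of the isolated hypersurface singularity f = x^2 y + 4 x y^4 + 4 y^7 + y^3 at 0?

D4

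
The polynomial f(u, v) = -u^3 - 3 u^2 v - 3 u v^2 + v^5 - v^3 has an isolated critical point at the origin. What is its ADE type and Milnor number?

Type E8, Milnor number mu = 8.

The Hessian of f at 0 has rank 0. Corank 2; j^3 = -(u + v)^3 is a perfect cube, so E-series; the 5-jet and mu = 8 give E_8.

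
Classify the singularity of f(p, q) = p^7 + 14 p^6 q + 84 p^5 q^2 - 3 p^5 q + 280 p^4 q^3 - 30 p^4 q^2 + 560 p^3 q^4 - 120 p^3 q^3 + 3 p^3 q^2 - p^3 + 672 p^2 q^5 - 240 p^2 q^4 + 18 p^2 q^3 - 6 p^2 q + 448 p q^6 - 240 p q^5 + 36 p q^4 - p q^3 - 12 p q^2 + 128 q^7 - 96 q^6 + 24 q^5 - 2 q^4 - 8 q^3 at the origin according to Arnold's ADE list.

The Hessian of f at 0 is [[0, 0], [0, 0]] with rank 0, so corank 2. A Groebner basis of the Jacobian ideal J(f) in C{p,q} is {p^3 + 6*p^2*q + 48*p^2 + 192*p*q + 192*q^2, -6*p^2 + p*q^2 - 24*p*q - 24*q^2, 3*p^2 + 12*p*q + q^3 + 12*q^2}; counting standard monomials gives mu = 7. Corank 2; j^3 = -(p + 2*q)^3 is a perfect cube, so E-series; the 4-jet and mu = 7 give E_7.

E7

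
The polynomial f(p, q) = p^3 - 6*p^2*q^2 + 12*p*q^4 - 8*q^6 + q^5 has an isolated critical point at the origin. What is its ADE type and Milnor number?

The Hessian of f at 0 is [[0, 0], [0, 0]] with rank 0, so corank 2. A Groebner basis of the Jacobian ideal J(f) in C{p,q} is {q^4, p^3, -p^2/4 + p*q^2}; counting standard monomials gives mu = 8. Corank 2; j^3 = p^3 is a perfect cube, so E-series; the 5-jet and mu = 8 give E_8.

Type E_{8}, Milnor number mu = 8.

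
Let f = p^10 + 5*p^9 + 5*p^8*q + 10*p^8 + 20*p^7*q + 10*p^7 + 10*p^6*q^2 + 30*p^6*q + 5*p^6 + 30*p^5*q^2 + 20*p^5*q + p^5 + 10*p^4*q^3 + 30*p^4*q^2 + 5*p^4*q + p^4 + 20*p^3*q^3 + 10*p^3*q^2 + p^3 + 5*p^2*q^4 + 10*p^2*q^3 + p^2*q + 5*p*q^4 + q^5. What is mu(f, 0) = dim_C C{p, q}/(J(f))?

The Hessian of f at 0 has rank 0. Corank 2; j^3 = p^2*(p + q) has shape L^2 M (L != M), so D-series; mu = 6 gives D_6.

6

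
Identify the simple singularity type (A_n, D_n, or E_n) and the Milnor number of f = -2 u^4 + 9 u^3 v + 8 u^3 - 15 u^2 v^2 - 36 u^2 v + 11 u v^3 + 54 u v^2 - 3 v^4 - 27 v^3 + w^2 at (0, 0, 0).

The Hessian of f at 0 is [[0, 0, 0], [0, 0, 0], [0, 0, 2]] with rank 1, so corank 2. A Groebner basis of the Jacobian ideal J(f) in C{u,v,w} is {768*u^2 - 2304*u*v + v^4 - 8*v^3 + 1728*v^2, u^3 - 180*u^2 + 540*u*v - 3*v^3/2 - 405*v^2, u^2*v - 88*u^2 + 264*u*v - 4*v^3/3 - 198*v^2, -32*u^2 + u*v^2 + 96*u*v - 7*v^3/6 - 72*v^2, w}; counting standard monomials gives mu = 7. Corank 2; j^3 = (2*u - 3*v)^3 is a perfect cube, so E-series; the 4-jet and mu = 7 give E_7.

Type E_{7}, Milnor number mu = 7.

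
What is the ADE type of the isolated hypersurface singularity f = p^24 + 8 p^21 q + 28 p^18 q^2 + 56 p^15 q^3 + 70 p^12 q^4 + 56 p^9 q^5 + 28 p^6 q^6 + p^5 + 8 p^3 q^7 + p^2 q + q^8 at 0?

The Hessian of f at 0 has rank 0. Corank 2; j^3 = p^2*q has shape L^2 M (L != M), so D-series; mu = 9 gives D_9.

D_9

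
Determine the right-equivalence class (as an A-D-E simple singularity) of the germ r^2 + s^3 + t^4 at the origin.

The Hessian of f at 0 is [[0, 0, 0], [0, 0, 0], [0, 0, 2]] with rank 1, so corank 2. A Groebner basis of the Jacobian ideal J(f) in C{s,t,r} is {t^3, s^2, r}; counting standard monomials gives mu = 6. Corank 2; j^3 = s^3 is a perfect cube, so E-series; the 4-jet and mu = 6 give E_6.

E_6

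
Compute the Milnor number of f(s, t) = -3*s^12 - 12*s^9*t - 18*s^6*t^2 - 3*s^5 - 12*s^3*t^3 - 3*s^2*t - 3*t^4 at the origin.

5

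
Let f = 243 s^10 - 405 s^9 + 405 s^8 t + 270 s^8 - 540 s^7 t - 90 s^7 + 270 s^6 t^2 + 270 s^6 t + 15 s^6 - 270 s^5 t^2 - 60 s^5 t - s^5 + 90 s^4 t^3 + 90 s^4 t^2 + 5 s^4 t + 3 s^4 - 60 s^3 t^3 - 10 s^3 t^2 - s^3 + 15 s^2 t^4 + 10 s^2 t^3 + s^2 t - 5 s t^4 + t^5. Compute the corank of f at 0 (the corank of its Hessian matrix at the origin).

2

Hessian at 0 has rank 0.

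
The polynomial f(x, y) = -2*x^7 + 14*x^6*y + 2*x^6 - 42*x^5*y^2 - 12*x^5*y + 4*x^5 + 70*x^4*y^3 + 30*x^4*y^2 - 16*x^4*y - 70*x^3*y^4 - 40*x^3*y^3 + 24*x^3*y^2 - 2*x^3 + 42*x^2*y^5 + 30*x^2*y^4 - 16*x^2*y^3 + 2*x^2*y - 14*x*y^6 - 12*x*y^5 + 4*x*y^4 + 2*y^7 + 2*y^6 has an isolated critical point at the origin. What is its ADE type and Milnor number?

The Hessian of f at 0 has rank 0. Corank 2; j^3 = -2*x^2*(x - y) has shape L^2 M (L != M), so D-series; mu = 7 gives D_7.

Type D_{7}, Milnor number mu = 7.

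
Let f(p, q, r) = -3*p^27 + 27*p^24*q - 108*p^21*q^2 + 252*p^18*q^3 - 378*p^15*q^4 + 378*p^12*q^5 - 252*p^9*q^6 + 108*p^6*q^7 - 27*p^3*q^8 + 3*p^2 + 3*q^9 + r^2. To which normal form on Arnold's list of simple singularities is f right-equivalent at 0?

The Hessian of f at 0 is [[6, 0, 0], [0, 0, 0], [0, 0, 2]] with rank 2, so corank 1. A Groebner basis of the Jacobian ideal J(f) in C{p,q,r} is {q^8, p, r}; counting standard monomials gives mu = 8. Corank 1: A-series; mu = 8 gives A_8.

A_8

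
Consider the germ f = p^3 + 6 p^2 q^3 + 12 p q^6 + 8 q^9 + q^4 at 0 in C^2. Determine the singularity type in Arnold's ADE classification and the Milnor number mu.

The Hessian of f at 0 is [[0, 0], [0, 0]] with rank 0, so corank 2. A Groebner basis of the Jacobian ideal J(f) in C{p,q} is {q^3, p^2}; counting standard monomials gives mu = 6. Corank 2; j^3 = p^3 is a perfect cube, so E-series; the 4-jet and mu = 6 give E_6.

Type E_6, Milnor number mu = 6.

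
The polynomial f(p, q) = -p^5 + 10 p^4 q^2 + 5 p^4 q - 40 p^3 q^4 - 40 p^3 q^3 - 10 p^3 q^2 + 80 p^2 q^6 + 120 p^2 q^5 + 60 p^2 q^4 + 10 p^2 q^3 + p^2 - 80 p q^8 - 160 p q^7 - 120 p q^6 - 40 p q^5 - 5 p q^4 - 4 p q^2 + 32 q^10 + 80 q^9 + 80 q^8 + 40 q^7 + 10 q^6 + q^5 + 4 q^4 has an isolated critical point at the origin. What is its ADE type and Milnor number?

The Hessian of f at 0 has rank 1. Corank 1: A-series; mu = 4 gives A_4.

Type A_{4}, Milnor number mu = 4.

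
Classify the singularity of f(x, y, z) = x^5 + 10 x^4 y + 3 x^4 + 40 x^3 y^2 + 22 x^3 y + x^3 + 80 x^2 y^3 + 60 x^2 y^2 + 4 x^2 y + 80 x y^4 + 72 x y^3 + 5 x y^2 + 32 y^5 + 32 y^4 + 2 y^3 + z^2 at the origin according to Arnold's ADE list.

D_5

The Hessian of f at 0 has rank 1. Corank 2; j^3 = (x + y)^2*(x + 2*y) has shape L^2 M (L != M), so D-series; mu = 5 gives D_5.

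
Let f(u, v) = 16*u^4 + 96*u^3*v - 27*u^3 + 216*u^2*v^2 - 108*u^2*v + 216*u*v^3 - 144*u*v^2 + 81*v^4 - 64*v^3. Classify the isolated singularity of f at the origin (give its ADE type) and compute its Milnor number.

Type E_{6}, Milnor number mu = 6.

The Hessian of f at 0 is [[0, 0], [0, 0]] with rank 0, so corank 2. A Groebner basis of the Jacobian ideal J(f) in C{u,v} is {v^4, u*v^2 + 25*v^3/18, u^2 + 8*u*v/3 + 16*v^2/9}; counting standard monomials gives mu = 6. Corank 2; j^3 = -(3*u + 4*v)^3 is a perfect cube, so E-series; the 4-jet and mu = 6 give E_6.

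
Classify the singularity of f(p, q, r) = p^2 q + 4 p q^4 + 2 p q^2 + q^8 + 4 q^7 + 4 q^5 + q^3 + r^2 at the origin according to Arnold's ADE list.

D9

The Hessian of f at 0 is [[0, 0, 0], [0, 0, 0], [0, 0, 2]] with rank 1, so corank 2. A Groebner basis of the Jacobian ideal J(f) in C{p,q,r} is {p^2*q^2 - 2*p^2*q - p^2 - 4*p*q^2 - 3*p*q/2 - 2*q^3 - q^2/2, p^2*q + p^2/2 + p*q^3 + 2*p*q^2 + p*q/2 + q^3, p*q/2 + q^4 + q^2/2, p^3 + 3*p^2*q + 3*p*q^2 + q^3, r}; counting standard monomials gives mu = 9. Corank 2; j^3 = q*(p + q)^2 has shape L^2 M (L != M), so D-series; mu = 9 gives D_9.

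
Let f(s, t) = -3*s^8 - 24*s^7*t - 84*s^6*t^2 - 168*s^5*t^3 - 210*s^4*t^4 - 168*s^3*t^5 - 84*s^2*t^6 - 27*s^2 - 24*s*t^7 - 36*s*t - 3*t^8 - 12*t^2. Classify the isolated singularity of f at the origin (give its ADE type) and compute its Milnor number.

The Hessian of f at 0 has rank 1. Corank 1: A-series; mu = 7 gives A_7.

Type A7, Milnor number mu = 7.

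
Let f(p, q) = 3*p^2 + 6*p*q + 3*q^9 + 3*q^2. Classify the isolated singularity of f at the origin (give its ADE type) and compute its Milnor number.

The Hessian of f at 0 has rank 1. Corank 1: A-series; mu = 8 gives A_8.

Type A8, Milnor number mu = 8.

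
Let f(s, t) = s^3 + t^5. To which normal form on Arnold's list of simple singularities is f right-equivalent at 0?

The Hessian of f at 0 is [[0, 0], [0, 0]] with rank 0, so corank 2. A Groebner basis of the Jacobian ideal J(f) in C{s,t} is {t^4, s^2}; counting standard monomials gives mu = 8. Corank 2; j^3 = s^3 is a perfect cube, so E-series; the 5-jet and mu = 8 give E_8.

E_8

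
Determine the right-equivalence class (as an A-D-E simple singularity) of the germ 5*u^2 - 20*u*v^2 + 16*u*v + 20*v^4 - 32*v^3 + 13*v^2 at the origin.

A_{1}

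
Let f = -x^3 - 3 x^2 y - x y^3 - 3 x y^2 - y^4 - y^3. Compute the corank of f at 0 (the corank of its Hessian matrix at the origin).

2

Hessian at 0 has rank 0.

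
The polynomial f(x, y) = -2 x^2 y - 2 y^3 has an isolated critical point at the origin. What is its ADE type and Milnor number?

Type D_4, Milnor number mu = 4.

The Hessian of f at 0 is [[0, 0], [0, 0]] with rank 0, so corank 2. A Groebner basis of the Jacobian ideal J(f) in C{x,y} is {y^3, x^2 + 3*y^2, x*y}; counting standard monomials gives mu = 4. Corank 2; j^3 = -2*y*(x^2 + y^2) splits into three distinct lines over C (the quadratic factor has nonzero discriminant), so D_4.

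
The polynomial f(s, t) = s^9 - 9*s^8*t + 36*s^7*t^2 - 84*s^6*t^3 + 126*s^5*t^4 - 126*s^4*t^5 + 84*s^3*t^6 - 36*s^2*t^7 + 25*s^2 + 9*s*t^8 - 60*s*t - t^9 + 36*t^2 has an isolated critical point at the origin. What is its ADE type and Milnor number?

The Hessian of f at 0 has rank 1. Corank 1: A-series; mu = 8 gives A_8.

Type A8, Milnor number mu = 8.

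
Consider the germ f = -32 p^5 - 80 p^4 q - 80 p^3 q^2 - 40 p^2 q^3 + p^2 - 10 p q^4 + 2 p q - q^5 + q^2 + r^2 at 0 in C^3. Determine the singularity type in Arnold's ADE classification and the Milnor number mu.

Type A_{4}, Milnor number mu = 4.

The Hessian of f at 0 is [[2, 2, 0], [2, 2, 0], [0, 0, 2]] with rank 2, so corank 1. A Groebner basis of the Jacobian ideal J(f) in C{p,q,r} is {q^4, p + q, r}; counting standard monomials gives mu = 4. Corank 1: A-series; mu = 4 gives A_4.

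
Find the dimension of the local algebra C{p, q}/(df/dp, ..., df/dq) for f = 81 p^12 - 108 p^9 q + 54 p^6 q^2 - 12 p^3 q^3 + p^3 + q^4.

6

The Hessian of f at 0 has rank 0. Corank 2; j^3 = p^3 is a perfect cube, so E-series; the 4-jet and mu = 6 give E_6.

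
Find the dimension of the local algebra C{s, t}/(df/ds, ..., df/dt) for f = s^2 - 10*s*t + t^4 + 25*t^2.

3

The Hessian of f at 0 is [[2, -10], [-10, 50]] with rank 1, so corank 1. A Groebner basis of the Jacobian ideal J(f) in C{s,t} is {t^3, s - 5*t}; counting standard monomials gives mu = 3. Corank 1: A-series; mu = 3 gives A_3.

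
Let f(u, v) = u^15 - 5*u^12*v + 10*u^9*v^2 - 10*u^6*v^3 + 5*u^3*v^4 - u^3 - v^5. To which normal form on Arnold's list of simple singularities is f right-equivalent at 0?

The Hessian of f at 0 is [[0, 0], [0, 0]] with rank 0, so corank 2. A Groebner basis of the Jacobian ideal J(f) in C{u,v} is {v^4, u^2}; counting standard monomials gives mu = 8. Corank 2; j^3 = -u^3 is a perfect cube, so E-series; the 5-jet and mu = 8 give E_8.

E_{8}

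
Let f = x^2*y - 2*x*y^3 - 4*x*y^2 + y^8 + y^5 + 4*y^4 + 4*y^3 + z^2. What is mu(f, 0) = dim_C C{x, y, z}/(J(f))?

The Hessian of f at 0 is [[0, 0, 0], [0, 0, 0], [0, 0, 2]] with rank 1, so corank 2. A Groebner basis of the Jacobian ideal J(f) in C{x,y,z} is {x^4 - 24*x^3 + 112*x^2*y + x^2 - 177*x*y^2 + 94*x*y - 192*y^2, x^3*y - 6*x^3 + 24*x^2*y + x^2/8 - 257*x*y^2/8 + 63*x*y/4 - 32*y^2, -x^3 + x^2*y^2 + 2*x^2*y, -x*y + y^3 + 2*y^2, z}; counting standard monomials gives mu = 9. Corank 2; j^3 = y*(x - 2*y)^2 has shape L^2 M (L != M), so D-series; mu = 9 gives D_9.

9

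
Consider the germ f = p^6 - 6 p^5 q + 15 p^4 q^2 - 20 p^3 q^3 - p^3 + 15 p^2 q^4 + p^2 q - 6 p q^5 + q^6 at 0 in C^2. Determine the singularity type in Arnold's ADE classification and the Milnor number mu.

Type D_{7}, Milnor number mu = 7.

The Hessian of f at 0 has rank 0. Corank 2; j^3 = -p^2*(p - q) has shape L^2 M (L != M), so D-series; mu = 7 gives D_7.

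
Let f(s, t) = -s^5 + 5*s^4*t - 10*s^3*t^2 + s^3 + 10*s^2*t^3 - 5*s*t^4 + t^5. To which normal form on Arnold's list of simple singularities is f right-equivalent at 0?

The Hessian of f at 0 is [[0, 0], [0, 0]] with rank 0, so corank 2. A Groebner basis of the Jacobian ideal J(f) in C{s,t} is {t^5, s*t^3 - t^4/4, s^2}; counting standard monomials gives mu = 8. Corank 2; j^3 = s^3 is a perfect cube, so E-series; the 5-jet and mu = 8 give E_8.

E_{8}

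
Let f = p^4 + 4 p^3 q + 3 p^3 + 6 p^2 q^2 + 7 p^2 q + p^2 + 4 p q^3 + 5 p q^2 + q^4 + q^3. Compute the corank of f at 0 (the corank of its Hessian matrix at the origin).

1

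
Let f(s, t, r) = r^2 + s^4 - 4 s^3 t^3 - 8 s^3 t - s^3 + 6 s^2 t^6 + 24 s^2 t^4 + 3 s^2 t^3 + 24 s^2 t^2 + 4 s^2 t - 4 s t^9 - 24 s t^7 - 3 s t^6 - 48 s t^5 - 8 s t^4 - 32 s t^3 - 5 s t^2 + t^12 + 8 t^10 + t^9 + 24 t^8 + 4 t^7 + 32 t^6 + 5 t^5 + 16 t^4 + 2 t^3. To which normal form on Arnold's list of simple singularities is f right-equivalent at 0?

D_5

The Hessian of f at 0 has rank 1. Corank 2; j^3 = -(s - 2*t)*(s - t)^2 has shape L^2 M (L != M), so D-series; mu = 5 gives D_5.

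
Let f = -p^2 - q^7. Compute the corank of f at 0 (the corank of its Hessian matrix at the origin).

Hessian at 0 has rank 1.

1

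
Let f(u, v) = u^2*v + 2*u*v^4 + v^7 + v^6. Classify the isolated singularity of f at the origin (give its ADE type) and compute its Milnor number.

The Hessian of f at 0 has rank 0. Corank 2; j^3 = u^2*v has shape L^2 M (L != M), so D-series; mu = 7 gives D_7.

Type D_7, Milnor number mu = 7.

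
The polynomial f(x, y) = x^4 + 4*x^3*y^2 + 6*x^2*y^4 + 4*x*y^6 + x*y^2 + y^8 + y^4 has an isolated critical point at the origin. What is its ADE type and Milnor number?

Type D_{5}, Milnor number mu = 5.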